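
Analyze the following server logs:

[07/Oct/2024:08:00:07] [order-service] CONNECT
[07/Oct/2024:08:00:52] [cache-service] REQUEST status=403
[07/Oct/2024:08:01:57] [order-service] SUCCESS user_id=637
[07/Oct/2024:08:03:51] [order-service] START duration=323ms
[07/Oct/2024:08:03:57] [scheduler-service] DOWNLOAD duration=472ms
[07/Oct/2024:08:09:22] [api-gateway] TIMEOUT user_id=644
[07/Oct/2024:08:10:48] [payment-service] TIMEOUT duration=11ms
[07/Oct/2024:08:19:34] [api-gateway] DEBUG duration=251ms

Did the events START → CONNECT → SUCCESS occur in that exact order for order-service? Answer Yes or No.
No

To verify sequence order:

1. Find all events in sequence START → CONNECT → SUCCESS for order-service
2. Extract their timestamps
3. Check if timestamps are in ascending order
4. Result: No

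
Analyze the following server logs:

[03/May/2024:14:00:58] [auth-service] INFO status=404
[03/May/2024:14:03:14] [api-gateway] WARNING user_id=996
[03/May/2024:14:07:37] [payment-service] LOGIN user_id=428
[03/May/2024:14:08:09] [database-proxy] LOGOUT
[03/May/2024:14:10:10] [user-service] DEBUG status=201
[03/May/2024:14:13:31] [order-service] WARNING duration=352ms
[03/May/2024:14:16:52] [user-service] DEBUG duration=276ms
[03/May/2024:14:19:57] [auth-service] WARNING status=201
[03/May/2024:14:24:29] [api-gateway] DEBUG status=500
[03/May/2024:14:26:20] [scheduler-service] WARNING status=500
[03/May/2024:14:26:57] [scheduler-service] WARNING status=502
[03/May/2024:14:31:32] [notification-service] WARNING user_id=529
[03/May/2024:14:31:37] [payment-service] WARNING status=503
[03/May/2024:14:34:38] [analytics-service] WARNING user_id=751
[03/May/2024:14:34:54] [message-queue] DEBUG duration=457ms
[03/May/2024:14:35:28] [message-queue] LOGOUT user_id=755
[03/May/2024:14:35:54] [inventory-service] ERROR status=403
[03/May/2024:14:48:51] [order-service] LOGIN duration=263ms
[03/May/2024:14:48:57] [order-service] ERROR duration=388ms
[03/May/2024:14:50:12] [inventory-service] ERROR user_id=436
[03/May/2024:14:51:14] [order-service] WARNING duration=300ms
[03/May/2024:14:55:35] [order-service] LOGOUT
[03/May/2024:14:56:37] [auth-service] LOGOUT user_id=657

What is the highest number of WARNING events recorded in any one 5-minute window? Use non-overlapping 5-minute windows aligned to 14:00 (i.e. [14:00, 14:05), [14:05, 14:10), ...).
3

To find the burst window:

1. Divide the log period into non-overlapping 5-minute windows starting at 14:00
2. Count WARNING events in each window
3. Find the window with maximum count
4. Maximum events in a window: 3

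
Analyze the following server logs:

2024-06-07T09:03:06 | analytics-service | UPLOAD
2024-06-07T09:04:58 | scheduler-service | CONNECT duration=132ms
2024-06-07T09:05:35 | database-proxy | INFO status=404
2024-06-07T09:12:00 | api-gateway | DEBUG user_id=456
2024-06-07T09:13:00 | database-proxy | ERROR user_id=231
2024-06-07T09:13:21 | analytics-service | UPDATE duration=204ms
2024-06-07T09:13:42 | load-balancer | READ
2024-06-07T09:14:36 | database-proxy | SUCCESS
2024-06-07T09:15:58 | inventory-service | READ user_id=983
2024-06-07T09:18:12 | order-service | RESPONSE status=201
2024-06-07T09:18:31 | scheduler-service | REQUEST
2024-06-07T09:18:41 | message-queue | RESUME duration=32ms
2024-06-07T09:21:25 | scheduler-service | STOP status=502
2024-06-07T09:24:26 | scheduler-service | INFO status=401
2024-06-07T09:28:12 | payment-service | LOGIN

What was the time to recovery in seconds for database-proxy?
96

To calculate recovery time:

1. Find ERROR event for database-proxy: 2024-06-07T09:13:00
2. Find next SUCCESS event for database-proxy: 2024-06-07T09:14:36
3. Recovery time: 2024-06-07T09:14:36 - 2024-06-07T09:13:00 = 96 seconds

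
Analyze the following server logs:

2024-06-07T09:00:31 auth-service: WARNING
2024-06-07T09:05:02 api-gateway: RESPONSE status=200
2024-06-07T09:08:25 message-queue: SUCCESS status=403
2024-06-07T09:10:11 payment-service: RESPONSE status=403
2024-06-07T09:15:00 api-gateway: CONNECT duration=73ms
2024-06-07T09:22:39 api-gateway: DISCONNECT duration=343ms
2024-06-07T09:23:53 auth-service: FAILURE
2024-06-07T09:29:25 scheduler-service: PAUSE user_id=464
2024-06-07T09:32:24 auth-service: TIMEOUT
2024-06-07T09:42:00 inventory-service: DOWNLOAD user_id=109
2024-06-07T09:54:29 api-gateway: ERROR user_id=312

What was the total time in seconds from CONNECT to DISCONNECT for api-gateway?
459

To calculate state duration:

1. Find CONNECT event for api-gateway: 2024-06-07T09:15:00
2. Find DISCONNECT event for api-gateway: 2024-06-07T09:22:39
3. Calculate duration: 2024-06-07T09:22:39 - 2024-06-07T09:15:00 = 459 seconds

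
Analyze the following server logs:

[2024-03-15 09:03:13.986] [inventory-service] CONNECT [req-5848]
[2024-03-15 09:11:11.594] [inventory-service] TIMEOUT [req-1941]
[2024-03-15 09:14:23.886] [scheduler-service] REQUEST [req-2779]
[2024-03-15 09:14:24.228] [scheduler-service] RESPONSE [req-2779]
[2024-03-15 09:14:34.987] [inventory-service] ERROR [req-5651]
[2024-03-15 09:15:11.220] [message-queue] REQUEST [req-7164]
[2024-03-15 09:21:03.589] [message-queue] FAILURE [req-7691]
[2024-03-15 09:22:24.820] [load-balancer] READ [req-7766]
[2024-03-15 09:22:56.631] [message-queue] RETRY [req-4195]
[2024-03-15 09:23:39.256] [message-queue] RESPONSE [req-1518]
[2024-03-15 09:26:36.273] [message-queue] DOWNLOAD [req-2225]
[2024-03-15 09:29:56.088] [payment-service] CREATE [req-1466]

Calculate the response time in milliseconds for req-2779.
342

To calculate latency:

1. Find REQUEST with id req-2779: 2024-03-15 09:14:23.886
2. Find RESPONSE with id req-2779: 2024-03-15 09:14:24.228
3. Latency: 2024-03-15 09:14:24.228 - 2024-03-15 09:14:23.886 = 342ms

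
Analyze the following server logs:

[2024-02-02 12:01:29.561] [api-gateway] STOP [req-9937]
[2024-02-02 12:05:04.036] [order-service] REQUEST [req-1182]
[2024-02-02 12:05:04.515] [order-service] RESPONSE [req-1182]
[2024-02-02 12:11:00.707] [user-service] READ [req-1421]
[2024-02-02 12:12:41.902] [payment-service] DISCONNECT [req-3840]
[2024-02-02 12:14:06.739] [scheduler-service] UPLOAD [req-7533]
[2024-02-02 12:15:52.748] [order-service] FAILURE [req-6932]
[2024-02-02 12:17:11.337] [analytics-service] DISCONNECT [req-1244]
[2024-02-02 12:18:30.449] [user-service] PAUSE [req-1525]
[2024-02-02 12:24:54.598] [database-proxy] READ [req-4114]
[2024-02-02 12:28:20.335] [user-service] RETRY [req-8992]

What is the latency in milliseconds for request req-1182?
479

To calculate latency:

1. Find REQUEST with id req-1182: 2024-02-02 12:05:04.036
2. Find RESPONSE with id req-1182: 2024-02-02 12:05:04.515
3. Latency: 2024-02-02 12:05:04.515 - 2024-02-02 12:05:04.036 = 479ms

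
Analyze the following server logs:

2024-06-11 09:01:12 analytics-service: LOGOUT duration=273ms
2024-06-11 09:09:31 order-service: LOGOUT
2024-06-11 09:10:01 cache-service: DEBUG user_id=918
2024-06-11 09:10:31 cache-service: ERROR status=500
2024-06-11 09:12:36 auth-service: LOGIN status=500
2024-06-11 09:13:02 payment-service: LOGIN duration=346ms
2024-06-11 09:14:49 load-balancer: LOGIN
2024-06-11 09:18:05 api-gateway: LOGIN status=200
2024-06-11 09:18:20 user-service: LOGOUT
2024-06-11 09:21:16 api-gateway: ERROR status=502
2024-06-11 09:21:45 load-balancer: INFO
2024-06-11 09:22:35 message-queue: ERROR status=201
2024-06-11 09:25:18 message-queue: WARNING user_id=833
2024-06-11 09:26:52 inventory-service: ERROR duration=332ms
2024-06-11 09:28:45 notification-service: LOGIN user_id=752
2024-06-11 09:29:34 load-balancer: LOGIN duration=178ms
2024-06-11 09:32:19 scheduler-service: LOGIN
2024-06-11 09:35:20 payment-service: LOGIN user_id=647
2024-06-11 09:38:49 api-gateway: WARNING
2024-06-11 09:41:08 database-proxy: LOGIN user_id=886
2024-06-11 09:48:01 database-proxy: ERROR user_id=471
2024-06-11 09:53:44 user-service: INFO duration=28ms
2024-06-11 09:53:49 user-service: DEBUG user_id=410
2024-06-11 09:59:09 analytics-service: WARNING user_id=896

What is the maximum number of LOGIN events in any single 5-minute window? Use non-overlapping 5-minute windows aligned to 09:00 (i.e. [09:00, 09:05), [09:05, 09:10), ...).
3

To find the burst window:

1. Divide the log period into non-overlapping 5-minute windows starting at 09:00
2. Count LOGIN events in each window
3. Find the window with maximum count
4. Maximum events in a window: 3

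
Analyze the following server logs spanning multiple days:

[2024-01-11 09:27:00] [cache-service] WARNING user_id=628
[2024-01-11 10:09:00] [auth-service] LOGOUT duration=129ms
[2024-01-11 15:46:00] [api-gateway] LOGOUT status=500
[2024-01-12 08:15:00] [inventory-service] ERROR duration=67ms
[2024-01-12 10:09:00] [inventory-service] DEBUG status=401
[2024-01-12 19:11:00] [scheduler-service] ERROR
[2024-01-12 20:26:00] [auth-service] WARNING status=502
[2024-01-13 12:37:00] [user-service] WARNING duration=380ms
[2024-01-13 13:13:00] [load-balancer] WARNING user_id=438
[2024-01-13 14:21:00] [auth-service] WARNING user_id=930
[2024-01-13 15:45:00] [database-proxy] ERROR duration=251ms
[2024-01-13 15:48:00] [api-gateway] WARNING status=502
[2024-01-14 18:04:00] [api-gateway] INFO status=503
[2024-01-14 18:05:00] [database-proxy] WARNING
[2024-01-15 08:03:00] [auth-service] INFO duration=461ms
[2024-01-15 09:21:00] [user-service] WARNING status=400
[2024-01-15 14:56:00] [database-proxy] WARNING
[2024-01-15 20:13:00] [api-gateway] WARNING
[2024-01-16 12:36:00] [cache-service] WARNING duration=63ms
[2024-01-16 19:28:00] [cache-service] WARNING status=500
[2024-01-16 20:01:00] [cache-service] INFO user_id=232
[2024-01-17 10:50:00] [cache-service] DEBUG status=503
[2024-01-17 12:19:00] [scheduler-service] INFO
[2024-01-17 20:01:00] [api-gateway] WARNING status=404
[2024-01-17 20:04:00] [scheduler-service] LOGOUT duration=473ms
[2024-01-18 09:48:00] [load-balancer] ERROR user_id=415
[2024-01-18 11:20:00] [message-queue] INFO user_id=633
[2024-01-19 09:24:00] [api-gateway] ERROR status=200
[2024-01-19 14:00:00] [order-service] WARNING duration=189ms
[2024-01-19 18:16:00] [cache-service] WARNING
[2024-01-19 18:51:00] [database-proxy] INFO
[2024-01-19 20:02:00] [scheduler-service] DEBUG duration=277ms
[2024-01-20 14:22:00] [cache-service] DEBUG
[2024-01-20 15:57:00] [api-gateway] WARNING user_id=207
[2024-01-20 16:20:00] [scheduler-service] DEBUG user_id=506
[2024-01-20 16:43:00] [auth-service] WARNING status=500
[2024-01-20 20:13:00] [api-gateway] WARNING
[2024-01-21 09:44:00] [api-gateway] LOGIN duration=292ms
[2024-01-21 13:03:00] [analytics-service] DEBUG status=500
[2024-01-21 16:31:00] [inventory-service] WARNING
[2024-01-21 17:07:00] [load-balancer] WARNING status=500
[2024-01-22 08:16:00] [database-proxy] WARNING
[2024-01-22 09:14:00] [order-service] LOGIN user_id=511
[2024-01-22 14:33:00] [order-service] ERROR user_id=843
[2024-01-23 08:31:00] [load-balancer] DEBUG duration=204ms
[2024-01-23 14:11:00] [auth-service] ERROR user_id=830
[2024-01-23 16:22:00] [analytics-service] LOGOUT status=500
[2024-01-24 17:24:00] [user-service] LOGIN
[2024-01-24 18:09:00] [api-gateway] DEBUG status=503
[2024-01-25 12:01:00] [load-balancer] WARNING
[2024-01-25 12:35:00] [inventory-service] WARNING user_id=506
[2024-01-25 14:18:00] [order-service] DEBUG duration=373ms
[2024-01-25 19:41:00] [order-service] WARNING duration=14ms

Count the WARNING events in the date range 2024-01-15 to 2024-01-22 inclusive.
14

To filter by date range:

1. Date range: 2024-01-15 through 2024-01-22, both dates inclusive
2. Filter for WARNING events whose date falls in this range
3. Count matching events: 14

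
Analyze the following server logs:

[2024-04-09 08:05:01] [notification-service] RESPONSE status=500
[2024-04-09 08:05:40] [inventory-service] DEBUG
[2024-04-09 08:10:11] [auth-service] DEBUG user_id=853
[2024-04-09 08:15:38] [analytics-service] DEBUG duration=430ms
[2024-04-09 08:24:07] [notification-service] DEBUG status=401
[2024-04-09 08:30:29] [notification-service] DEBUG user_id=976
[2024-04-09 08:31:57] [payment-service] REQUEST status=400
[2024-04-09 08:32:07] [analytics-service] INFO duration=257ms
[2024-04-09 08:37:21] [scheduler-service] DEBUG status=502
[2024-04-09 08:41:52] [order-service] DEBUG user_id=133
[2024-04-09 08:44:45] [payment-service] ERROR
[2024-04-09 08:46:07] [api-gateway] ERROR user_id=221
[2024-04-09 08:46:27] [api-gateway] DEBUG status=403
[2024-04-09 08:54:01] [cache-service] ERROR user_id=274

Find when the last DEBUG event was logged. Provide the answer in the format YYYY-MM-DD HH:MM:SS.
2024-04-09 08:46:27

To find the last event:

1. Filter for all DEBUG events
2. Sort by timestamp
3. Select the last one
4. Timestamp: 2024-04-09 08:46:27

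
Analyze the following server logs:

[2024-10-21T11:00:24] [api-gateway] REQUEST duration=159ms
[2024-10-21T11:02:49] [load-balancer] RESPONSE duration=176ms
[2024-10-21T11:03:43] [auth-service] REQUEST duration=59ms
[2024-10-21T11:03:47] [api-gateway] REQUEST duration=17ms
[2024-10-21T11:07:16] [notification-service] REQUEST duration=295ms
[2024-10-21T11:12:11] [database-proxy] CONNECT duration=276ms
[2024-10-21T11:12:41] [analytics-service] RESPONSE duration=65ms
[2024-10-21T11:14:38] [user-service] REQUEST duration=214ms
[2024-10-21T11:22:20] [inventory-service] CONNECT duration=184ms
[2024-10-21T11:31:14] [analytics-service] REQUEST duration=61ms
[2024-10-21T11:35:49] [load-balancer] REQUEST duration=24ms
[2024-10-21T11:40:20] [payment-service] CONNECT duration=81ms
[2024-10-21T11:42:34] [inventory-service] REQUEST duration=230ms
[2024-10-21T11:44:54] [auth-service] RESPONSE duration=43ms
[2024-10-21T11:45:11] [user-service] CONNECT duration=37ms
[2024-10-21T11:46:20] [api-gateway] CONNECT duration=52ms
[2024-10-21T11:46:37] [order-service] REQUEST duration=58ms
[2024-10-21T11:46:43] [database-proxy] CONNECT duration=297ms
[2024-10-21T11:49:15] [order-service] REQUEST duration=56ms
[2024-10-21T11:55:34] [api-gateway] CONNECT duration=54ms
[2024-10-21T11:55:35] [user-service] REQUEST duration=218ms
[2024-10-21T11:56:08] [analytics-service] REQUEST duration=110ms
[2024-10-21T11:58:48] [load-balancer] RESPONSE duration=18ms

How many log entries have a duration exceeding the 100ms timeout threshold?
10

To count timeouts:

1. Threshold: 100ms
2. Extract duration from each log entry
3. Count entries where duration > 100
4. Timeout count: 10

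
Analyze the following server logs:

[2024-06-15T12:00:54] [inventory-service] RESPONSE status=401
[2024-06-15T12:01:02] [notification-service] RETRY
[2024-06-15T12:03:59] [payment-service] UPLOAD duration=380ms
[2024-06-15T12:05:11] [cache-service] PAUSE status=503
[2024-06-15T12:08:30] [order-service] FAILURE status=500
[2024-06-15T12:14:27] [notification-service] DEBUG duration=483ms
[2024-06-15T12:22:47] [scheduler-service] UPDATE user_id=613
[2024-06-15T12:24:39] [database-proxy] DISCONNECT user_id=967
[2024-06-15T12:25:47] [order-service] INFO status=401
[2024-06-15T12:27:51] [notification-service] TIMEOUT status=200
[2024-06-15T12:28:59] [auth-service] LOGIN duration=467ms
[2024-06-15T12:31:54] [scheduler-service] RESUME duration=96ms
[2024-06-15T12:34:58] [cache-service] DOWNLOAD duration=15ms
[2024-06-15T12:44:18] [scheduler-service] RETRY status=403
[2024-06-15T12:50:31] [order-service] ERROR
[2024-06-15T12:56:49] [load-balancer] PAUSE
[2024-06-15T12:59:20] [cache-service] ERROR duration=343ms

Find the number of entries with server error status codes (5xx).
2

To find matching entries:

1. Pattern to match: server error status codes (5xx)
2. Scan each log entry for the pattern
3. Count matches: 2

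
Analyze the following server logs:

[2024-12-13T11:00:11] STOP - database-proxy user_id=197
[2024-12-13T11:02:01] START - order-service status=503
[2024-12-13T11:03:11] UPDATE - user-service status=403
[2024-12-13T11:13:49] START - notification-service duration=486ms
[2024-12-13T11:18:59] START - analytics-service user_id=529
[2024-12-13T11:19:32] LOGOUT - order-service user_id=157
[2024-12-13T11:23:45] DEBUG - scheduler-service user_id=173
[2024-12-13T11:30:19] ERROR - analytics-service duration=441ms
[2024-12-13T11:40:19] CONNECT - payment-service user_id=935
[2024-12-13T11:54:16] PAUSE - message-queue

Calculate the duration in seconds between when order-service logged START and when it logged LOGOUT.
1051

To find the time between events:

1. Locate the first START event for order-service: 2024-12-13T11:02:01
2. Locate the first LOGOUT event for order-service: 2024-12-13T11:19:32
3. Calculate the difference: 2024-12-13T11:19:32 - 2024-12-13T11:02:01 = 1051 seconds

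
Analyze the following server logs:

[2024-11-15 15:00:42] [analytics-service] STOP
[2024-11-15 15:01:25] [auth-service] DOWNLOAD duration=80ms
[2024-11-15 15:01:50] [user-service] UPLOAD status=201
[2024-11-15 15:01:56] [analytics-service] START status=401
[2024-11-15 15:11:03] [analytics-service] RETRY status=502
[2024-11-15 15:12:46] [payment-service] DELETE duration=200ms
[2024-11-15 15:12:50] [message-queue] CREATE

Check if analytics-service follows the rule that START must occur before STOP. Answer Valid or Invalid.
Invalid

To validate ordering:

1. Required order: START → STOP
2. Rule: START must occur before STOP
3. Check actual order of events for analytics-service
4. Result: Invalid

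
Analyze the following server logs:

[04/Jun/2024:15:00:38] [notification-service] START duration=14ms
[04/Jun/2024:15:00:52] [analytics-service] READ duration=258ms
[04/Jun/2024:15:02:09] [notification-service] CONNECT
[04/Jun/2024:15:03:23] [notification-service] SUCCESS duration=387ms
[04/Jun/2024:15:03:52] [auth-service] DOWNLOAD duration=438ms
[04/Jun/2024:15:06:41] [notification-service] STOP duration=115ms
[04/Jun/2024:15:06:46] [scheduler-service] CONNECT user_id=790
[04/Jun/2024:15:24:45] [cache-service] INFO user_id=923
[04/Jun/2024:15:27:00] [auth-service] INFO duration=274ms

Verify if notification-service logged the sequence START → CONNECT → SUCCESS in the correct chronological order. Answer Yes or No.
Yes

To verify sequence order:

1. Find all events in sequence START → CONNECT → SUCCESS for notification-service
2. Extract their timestamps
3. Check if timestamps are in ascending order
4. Result: Yes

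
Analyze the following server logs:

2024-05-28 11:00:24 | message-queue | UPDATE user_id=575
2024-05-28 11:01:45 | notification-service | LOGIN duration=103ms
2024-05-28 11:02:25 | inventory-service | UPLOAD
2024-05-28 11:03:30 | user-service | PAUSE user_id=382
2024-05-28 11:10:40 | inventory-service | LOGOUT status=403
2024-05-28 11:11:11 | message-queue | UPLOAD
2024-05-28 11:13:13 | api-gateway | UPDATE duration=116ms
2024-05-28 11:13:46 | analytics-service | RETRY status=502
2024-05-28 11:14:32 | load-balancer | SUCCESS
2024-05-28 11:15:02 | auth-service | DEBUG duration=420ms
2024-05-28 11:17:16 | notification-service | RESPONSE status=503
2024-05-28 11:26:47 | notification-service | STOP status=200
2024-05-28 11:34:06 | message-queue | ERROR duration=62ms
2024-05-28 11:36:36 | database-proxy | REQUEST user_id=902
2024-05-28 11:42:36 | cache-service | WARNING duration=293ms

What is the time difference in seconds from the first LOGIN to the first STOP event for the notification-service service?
1502

To find the time between events:

1. Locate the first LOGIN event for notification-service: 2024-05-28 11:01:45
2. Locate the first STOP event for notification-service: 2024-05-28 11:26:47
3. Calculate the difference: 2024-05-28 11:26:47 - 2024-05-28 11:01:45 = 1502 seconds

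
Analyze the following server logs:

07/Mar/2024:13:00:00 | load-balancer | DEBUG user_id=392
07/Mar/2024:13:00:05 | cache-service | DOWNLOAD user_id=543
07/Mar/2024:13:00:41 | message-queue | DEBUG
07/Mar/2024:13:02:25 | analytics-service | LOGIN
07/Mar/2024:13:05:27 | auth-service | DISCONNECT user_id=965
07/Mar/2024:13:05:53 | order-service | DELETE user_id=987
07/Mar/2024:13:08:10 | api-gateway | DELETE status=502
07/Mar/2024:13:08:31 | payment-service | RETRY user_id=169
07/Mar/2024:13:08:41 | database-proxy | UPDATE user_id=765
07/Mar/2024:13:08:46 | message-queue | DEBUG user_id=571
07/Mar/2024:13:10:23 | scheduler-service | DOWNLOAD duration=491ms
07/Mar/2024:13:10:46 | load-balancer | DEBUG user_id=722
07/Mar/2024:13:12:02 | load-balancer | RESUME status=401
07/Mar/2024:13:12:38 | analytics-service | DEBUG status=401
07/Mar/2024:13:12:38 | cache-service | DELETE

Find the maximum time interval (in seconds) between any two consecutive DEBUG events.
485

To find the longest gap:

1. Extract all DEBUG events in chronological order
2. Calculate time differences between consecutive events
3. Find the maximum difference
4. Longest gap: 485 seconds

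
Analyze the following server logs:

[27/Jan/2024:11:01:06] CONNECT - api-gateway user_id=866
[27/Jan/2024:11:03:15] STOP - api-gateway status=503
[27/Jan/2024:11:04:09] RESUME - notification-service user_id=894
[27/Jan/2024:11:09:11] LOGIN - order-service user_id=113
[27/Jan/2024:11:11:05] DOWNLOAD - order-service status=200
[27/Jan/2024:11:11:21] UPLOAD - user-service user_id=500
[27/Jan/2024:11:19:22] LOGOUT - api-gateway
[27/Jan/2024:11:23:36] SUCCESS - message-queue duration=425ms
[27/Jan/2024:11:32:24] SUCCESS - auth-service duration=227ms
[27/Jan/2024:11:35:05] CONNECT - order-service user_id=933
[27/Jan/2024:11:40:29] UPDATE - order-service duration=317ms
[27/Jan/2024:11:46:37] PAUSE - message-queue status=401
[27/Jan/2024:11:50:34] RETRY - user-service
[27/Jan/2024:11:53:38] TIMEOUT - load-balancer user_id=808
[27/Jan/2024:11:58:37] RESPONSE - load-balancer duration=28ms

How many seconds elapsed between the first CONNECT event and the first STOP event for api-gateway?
129

To find the time between events:

1. Locate the first CONNECT event for api-gateway: 27/Jan/2024:11:01:06
2. Locate the first STOP event for api-gateway: 27/Jan/2024:11:03:15
3. Calculate the difference: 27/Jan/2024:11:03:15 - 27/Jan/2024:11:01:06 = 129 seconds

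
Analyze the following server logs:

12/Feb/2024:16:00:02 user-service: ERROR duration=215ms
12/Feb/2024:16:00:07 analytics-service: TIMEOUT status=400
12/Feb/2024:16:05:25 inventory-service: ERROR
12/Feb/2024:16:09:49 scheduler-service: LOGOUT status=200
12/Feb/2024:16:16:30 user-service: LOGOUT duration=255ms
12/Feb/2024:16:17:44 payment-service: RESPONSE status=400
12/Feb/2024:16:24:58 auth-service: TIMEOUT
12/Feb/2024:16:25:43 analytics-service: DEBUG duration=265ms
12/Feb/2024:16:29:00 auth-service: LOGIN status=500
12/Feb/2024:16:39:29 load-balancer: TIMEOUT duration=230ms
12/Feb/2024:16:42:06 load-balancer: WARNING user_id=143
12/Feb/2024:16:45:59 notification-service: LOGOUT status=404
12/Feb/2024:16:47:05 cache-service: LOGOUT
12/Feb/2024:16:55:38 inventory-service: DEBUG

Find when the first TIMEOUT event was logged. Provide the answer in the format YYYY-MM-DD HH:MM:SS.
2024-02-12 16:00:07

To find the first event:

1. Filter for all TIMEOUT events
2. Sort by timestamp
3. Select the first one
4. Timestamp: 2024-02-12 16:00:07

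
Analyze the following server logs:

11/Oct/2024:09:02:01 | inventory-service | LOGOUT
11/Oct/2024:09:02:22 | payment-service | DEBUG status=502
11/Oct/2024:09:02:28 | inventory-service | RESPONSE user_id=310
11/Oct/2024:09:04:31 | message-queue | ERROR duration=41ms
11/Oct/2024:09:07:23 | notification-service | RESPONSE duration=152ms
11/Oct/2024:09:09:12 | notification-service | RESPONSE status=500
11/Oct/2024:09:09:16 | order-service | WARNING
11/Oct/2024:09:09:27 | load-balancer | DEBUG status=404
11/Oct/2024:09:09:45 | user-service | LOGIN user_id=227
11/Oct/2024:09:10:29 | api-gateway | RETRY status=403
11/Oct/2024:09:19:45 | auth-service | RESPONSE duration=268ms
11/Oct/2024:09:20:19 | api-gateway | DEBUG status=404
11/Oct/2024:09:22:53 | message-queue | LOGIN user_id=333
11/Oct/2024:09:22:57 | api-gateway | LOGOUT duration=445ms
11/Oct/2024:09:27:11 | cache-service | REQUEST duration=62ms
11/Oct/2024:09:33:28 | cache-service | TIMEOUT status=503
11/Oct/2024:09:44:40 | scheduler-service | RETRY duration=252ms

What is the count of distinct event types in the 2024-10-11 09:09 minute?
4

To count unique event types:

1. Filter events in the minute starting at 2024-10-11 09:09
2. Extract event types from matching entries
3. Count unique types: 4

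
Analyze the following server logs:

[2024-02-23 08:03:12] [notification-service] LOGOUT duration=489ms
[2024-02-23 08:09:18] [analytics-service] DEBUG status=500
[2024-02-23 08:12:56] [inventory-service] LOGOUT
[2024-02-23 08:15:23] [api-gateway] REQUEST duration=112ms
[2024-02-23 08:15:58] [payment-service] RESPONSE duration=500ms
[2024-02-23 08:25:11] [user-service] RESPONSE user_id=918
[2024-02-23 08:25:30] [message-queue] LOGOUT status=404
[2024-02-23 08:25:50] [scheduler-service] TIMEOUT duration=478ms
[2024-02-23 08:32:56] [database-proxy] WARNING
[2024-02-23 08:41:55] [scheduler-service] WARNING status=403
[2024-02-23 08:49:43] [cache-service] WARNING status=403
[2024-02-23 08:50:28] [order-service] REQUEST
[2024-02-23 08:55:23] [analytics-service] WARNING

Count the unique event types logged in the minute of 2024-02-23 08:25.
3

To count unique event types:

1. Filter events in the minute starting at 2024-02-23 08:25
2. Extract event types from matching entries
3. Count unique types: 3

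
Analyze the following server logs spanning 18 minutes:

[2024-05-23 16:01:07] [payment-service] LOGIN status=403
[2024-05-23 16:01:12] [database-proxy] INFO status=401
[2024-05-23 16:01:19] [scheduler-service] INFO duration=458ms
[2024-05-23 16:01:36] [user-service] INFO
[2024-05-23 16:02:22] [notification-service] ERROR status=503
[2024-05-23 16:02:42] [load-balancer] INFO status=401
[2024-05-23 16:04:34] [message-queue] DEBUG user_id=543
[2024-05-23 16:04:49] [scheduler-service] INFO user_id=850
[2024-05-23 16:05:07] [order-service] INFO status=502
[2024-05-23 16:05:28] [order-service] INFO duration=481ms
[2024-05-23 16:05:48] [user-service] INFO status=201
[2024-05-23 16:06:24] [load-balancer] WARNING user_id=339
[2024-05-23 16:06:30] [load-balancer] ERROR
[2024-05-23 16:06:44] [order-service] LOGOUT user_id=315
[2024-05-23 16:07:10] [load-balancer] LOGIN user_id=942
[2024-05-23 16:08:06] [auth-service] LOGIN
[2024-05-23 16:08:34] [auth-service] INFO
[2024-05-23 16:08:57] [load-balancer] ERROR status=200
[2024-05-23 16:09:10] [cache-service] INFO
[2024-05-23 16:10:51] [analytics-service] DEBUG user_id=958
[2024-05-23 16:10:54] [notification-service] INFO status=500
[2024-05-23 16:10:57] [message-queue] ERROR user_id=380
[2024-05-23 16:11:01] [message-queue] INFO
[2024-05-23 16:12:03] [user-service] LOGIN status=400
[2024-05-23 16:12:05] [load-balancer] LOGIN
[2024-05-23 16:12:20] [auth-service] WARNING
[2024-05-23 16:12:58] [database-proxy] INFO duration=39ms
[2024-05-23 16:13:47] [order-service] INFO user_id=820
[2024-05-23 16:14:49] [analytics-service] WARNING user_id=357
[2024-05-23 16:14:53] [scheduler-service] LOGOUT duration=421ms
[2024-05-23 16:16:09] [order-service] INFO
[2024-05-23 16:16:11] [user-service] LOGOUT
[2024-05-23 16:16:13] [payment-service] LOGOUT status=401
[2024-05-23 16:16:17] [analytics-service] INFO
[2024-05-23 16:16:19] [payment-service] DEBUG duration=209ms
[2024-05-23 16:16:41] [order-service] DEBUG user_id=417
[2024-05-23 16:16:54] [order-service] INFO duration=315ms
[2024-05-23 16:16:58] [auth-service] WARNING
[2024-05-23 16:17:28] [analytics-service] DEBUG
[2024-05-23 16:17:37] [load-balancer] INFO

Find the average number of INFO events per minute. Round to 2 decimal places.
1.0

To calculate the rate:

1. Count total INFO events: 18
2. Total time period: 18 minutes
3. Rate = 18 / 18 = 1.0 events per minute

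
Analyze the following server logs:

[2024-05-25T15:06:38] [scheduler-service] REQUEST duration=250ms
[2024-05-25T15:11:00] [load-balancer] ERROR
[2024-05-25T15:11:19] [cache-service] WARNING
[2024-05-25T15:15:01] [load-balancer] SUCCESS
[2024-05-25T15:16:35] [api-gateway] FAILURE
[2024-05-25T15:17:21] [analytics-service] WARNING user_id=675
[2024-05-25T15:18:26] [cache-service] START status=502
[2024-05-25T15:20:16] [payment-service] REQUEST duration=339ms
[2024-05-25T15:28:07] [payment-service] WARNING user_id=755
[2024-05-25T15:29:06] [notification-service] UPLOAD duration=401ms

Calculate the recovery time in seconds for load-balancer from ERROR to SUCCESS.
241

To calculate recovery time:

1. Find ERROR event for load-balancer: 2024-05-25T15:11:00
2. Find next SUCCESS event for load-balancer: 2024-05-25T15:15:01
3. Recovery time: 2024-05-25T15:15:01 - 2024-05-25T15:11:00 = 241 seconds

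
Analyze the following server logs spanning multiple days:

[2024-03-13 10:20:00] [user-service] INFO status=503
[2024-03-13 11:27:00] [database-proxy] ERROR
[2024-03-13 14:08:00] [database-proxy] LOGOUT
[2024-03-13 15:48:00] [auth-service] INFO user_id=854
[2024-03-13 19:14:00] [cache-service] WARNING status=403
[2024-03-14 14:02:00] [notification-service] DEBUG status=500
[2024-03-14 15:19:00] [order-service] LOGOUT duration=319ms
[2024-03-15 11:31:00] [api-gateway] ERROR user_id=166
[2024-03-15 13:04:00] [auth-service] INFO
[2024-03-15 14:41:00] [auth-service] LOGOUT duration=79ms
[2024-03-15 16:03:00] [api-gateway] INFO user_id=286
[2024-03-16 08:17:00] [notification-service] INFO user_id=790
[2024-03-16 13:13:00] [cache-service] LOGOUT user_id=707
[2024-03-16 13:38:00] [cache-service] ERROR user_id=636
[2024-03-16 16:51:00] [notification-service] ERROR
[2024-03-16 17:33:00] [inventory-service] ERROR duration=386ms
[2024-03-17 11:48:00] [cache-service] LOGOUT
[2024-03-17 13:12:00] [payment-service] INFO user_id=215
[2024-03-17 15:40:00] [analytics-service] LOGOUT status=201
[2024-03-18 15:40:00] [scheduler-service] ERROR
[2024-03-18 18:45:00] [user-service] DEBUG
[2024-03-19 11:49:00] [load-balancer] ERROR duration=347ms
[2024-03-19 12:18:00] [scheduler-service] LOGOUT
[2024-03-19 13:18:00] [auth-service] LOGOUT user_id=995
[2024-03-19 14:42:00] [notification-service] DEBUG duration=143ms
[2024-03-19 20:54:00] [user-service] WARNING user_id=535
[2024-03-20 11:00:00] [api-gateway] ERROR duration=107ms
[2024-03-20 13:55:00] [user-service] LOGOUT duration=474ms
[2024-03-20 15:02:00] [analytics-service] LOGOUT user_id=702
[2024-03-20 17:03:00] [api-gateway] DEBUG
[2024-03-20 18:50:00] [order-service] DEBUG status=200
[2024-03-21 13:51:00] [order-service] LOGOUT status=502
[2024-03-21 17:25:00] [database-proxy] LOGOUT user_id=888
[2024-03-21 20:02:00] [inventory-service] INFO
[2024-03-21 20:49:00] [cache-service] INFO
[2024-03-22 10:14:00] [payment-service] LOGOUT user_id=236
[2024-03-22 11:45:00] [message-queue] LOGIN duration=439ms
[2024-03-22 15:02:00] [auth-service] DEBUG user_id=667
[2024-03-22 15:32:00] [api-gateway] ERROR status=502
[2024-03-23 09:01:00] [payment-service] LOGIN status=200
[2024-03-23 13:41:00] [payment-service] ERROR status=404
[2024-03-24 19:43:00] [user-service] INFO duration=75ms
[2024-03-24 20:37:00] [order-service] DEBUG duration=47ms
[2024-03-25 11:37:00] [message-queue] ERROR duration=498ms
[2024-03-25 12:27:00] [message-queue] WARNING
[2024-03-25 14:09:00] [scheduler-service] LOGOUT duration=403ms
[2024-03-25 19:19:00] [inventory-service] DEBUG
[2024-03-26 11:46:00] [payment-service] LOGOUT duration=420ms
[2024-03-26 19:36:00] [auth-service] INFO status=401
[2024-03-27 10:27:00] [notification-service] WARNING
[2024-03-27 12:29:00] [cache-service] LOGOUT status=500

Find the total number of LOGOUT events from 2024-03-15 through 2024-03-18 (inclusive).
4

To filter by date range:

1. Date range: 2024-03-15 through 2024-03-18, both dates inclusive
2. Filter for LOGOUT events whose date falls in this range
3. Count matching events: 4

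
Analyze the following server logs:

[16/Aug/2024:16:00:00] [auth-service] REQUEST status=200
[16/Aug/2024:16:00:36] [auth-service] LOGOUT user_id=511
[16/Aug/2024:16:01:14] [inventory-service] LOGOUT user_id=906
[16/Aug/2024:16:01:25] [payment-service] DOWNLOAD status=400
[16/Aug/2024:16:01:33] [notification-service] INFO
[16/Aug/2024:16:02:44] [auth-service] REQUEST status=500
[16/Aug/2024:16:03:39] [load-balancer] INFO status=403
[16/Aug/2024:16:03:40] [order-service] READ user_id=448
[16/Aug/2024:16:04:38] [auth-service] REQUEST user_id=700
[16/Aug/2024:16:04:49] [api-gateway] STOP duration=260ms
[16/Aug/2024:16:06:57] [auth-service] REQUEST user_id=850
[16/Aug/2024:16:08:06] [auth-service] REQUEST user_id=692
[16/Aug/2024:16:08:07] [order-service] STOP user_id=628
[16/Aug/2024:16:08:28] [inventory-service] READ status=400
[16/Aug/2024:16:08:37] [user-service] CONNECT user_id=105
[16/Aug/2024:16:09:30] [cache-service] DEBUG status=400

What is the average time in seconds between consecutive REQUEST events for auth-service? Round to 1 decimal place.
121.5

To calculate average interval:

1. Find all REQUEST events for auth-service in order
2. Calculate time gaps between consecutive events
3. Compute mean of gaps: 486 / 4 = 121.5 seconds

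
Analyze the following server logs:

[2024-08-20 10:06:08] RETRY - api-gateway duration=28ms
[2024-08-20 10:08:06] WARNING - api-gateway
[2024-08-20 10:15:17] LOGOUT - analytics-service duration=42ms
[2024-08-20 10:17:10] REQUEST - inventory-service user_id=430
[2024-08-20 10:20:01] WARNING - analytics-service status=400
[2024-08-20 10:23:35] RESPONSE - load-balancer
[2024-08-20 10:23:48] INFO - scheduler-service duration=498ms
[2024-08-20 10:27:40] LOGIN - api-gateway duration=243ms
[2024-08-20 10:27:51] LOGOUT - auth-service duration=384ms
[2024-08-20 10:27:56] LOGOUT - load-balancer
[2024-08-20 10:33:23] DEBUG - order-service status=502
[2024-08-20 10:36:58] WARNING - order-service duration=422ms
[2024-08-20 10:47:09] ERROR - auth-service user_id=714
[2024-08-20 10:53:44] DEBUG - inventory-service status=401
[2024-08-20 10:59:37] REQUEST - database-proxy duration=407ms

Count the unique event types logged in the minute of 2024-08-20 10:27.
2

To count unique event types:

1. Filter events in the minute starting at 2024-08-20 10:27
2. Extract event types from matching entries
3. Count unique types: 2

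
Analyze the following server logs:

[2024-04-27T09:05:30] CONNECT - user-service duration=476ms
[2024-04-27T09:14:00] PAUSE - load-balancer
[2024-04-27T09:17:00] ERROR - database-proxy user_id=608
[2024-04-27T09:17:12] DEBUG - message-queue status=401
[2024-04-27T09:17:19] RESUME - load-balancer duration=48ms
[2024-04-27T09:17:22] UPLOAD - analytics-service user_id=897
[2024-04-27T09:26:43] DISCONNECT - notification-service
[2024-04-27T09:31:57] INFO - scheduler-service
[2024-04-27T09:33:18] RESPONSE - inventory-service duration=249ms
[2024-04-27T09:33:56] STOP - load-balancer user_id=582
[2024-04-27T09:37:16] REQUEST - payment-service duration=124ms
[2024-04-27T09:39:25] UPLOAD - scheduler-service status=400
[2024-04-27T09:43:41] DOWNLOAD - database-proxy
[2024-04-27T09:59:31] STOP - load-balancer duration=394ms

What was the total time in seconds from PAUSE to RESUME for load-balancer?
199

To calculate state duration:

1. Find PAUSE event for load-balancer: 2024-04-27T09:14:00
2. Find RESUME event for load-balancer: 2024-04-27T09:17:19
3. Calculate duration: 2024-04-27T09:17:19 - 2024-04-27T09:14:00 = 199 seconds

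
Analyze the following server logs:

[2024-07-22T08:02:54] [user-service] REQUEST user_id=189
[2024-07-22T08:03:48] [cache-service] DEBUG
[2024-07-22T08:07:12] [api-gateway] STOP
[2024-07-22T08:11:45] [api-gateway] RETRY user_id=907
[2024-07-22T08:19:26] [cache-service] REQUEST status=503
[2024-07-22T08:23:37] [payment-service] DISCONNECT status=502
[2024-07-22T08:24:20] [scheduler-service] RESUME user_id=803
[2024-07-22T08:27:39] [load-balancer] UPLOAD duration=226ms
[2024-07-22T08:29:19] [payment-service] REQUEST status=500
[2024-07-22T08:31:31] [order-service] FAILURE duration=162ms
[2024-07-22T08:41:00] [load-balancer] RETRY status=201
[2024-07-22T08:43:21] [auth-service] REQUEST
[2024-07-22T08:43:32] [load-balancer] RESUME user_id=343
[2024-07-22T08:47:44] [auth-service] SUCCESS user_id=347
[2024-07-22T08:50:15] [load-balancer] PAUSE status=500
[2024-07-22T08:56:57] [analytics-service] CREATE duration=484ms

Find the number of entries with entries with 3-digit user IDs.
5

To find matching entries:

1. Pattern to match: entries with 3-digit user IDs
2. Scan each log entry for the pattern
3. Count matches: 5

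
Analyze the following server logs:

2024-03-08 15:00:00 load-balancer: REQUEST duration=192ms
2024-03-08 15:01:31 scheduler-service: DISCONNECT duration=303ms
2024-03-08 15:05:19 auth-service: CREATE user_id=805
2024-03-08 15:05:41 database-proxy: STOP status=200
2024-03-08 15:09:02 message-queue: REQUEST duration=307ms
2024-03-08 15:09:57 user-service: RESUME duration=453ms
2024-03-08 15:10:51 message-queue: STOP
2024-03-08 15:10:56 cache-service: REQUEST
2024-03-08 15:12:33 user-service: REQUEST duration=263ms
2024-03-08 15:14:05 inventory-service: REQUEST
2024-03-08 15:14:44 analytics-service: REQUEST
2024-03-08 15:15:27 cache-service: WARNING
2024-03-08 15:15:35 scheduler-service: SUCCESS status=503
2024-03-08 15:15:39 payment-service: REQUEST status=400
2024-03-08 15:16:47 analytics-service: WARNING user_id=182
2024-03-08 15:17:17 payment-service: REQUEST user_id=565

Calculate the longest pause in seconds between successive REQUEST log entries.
542

To find the longest gap:

1. Extract all REQUEST events in chronological order
2. Calculate time differences between consecutive events
3. Find the maximum difference
4. Longest gap: 542 seconds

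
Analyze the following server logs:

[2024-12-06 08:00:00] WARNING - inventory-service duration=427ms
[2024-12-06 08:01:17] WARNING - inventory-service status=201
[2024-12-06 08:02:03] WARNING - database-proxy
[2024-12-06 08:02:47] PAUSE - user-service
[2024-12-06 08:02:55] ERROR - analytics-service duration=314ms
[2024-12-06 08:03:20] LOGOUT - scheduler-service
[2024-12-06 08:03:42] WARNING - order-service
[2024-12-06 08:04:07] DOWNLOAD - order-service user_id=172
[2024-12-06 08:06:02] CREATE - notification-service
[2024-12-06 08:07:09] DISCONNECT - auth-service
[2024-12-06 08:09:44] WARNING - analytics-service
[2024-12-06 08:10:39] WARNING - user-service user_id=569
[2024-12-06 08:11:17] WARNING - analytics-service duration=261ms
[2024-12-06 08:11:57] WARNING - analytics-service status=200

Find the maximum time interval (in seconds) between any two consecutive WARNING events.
362

To find the longest gap:

1. Extract all WARNING events in chronological order
2. Calculate time differences between consecutive events
3. Find the maximum difference
4. Longest gap: 362 seconds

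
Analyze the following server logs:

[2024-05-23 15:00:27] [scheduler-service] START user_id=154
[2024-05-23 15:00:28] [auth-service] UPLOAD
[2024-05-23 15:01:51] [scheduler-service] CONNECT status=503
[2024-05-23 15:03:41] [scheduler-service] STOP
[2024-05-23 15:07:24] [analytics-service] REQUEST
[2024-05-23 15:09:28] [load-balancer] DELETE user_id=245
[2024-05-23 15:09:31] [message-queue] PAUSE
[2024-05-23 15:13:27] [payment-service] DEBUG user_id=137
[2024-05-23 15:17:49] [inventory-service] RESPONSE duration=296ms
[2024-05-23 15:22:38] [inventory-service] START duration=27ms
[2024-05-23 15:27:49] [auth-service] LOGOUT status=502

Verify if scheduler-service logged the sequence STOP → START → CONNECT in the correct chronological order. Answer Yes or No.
No

To verify sequence order:

1. Find all events in sequence STOP → START → CONNECT for scheduler-service
2. Extract their timestamps
3. Check if timestamps are in ascending order
4. Result: No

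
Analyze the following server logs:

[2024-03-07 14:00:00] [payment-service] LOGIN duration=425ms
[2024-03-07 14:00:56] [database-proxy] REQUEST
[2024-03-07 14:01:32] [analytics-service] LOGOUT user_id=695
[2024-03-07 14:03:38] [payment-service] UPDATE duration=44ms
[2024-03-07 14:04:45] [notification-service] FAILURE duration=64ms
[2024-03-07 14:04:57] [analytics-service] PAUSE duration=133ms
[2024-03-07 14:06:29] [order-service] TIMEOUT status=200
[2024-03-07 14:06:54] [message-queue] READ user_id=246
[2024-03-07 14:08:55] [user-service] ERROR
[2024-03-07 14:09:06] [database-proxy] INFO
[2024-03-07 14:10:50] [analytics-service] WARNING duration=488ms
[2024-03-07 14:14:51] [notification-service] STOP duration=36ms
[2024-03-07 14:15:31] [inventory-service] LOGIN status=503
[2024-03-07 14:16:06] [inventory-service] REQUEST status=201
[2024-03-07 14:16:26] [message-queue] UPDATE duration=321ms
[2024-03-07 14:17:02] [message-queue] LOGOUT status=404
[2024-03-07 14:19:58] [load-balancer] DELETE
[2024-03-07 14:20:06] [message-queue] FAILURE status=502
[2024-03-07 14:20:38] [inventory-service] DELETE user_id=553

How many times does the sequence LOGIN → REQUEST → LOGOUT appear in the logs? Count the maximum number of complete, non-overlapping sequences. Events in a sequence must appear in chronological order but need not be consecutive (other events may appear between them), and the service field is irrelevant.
2

To count sequences:

1. Look for pattern: LOGIN → REQUEST → LOGOUT
2. Greedily scan the log in chronological order, matching each sequence element in turn (ignoring service)
3. Each time the full pattern completes, increment the count and restart matching from the next event
4. Complete non-overlapping sequences found: 2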